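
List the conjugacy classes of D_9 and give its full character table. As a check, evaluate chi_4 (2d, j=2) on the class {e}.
Conjugacy classes: {e} of size 1, {r^1, r^8} of size 2, {r^2, r^7} of size 2, {r^3, r^6} of size 2, {r^4, r^5} of size 2, {s, sr, ..., sr^8} of size 9.
Character table:
  irrep \ class              {e} (size 1)  {r^1, r^8} (size 2)  {r^2, r^7} (size 2)  {r^3, r^6} (size 2)  {r^4, r^5} (size 2)  {s, sr, ..., sr^8} (size 9)
  chi_1 (triv)               1             1                    1                    1                    1                    1                          
  chi_2 (sign: r->1, s->-1)  1             1                    1                    1                    1                    -1                         
  chi_3 (2d, j=1)            2             2*cos(2*pi/9)        2*cos(4*pi/9)        -1                   -2*cos(pi/9)         0                          
  chi_4 (2d, j=2)            2             2*cos(4*pi/9)        -2*cos(pi/9)         -1                   2*cos(2*pi/9)        0                          
  chi_5 (2d, j=3)            2             -1                   -1                   2                    -1                   0                          
  chi_6 (2d, j=4)            2             -2*cos(pi/9)         2*cos(2*pi/9)        -1                   2*cos(4*pi/9)        0                          

Spot check: chi_4 (2d, j=2) on {e} = 2.

Explanation: D_9 has order 2*9 = 18 with 6 conjugacy classes, hence 6 irreducibles. Sum of squared dims 1 + 1 + 4 + 4 + 4 + 4 = 18 = |G|. Linear characters come from the abelianisation; the 2-dimensional irreps have character r^k -> 2*cos(2*pi*j*k/9), reflections -> 0.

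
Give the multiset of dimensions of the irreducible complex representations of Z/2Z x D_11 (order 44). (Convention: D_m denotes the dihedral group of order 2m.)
Dimensions: 1, 1, 1, 1, 2, 2, 2, 2, 2, 2, 2, 2, 2, 2

Details: There are 14 irreducibles (= number of conjugacy classes). Their dimensions d_i satisfy sum d_i^2 = |G| = 44: 1 + 1 + 1 + 1 + 4 + 4 + 4 + 4 + 4 + 4 + 4 + 4 + 4 + 4 = 44. (For the product with Z/2Z: each of the 2 1-dim characters of Z/2Z tensors with each irrep of D_11, giving 2 copies of each D_11-dimension.)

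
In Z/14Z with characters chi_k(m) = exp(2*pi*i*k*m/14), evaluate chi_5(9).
chi_5(9) = zeta_14^45 = exp(3*I*pi/7)

chi_5(9) = zeta_14^(5*9) = zeta_14^45. Since zeta_14^14 = 1, this equals zeta_14^3 = exp(2*pi*i*3/14) = exp(3*I*pi/7).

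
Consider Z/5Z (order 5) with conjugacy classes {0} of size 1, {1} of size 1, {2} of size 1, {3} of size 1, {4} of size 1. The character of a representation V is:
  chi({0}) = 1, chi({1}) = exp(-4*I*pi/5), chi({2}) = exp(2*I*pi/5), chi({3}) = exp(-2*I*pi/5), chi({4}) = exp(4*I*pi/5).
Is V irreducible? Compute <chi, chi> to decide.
Irreducible: <chi, chi> = 1.

Explanation: <chi, chi> = (1/|G|) sum_C |C| * |chi(C)|^2 = (1/5)[1*|1|^2 + 1*|exp(-4*I*pi/5)|^2 + 1*|exp(2*I*pi/5)|^2 + 1*|exp(-2*I*pi/5)|^2 + 1*|exp(4*I*pi/5)|^2]
  = (1/5)[(1) + (1) + (1) + (1) + (1)] = 5/5 = 1.
(Exp terms are combined using exp(i*s)*conj(exp(i*t)) = exp(i*(s-t)), and sums of them are collapsed using the identity that for every m > 1 the m distinct m-th roots of unity sum to 0, e.g. 1 + exp(2*I*pi/3) + exp(-2*I*pi/3) = 0.)
A character is irreducible iff <chi, chi> = 1, so this representation is irreducible.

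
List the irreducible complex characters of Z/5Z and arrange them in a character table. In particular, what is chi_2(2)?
Character table of Z/5Z (irreps indexed chi_0,...,chi_4 with chi_k(m) = zeta_5^(k*m), zeta_5 = exp(2*pi*i/5)):
  irrep \ class  {0} (size 1)  {1} (size 1)    {2} (size 1)    {3} (size 1)    {4} (size 1)  
  chi_0          1             1               1               1               1             
  chi_1          1             exp(2*I*pi/5)   exp(4*I*pi/5)   exp(-4*I*pi/5)  exp(-2*I*pi/5)
  chi_2          1             exp(4*I*pi/5)   exp(-2*I*pi/5)  exp(2*I*pi/5)   exp(-4*I*pi/5)
  chi_3          1             exp(-4*I*pi/5)  exp(2*I*pi/5)   exp(-2*I*pi/5)  exp(4*I*pi/5) 
  chi_4          1             exp(-2*I*pi/5)  exp(-4*I*pi/5)  exp(4*I*pi/5)   exp(2*I*pi/5) 

Spot check: chi_2(2) = zeta_5^(2*2) = zeta_5^4 = exp(-2*I*pi/5).

Z/5Z is abelian, so all 5 irreducible complex representations are 1-dimensional. They are given by chi_k(m) = zeta_5^(k*m) for k = 0,...,4. Row orthogonality: sum_m chi_k(m) conj(chi_l(m)) = 5 * [k = l].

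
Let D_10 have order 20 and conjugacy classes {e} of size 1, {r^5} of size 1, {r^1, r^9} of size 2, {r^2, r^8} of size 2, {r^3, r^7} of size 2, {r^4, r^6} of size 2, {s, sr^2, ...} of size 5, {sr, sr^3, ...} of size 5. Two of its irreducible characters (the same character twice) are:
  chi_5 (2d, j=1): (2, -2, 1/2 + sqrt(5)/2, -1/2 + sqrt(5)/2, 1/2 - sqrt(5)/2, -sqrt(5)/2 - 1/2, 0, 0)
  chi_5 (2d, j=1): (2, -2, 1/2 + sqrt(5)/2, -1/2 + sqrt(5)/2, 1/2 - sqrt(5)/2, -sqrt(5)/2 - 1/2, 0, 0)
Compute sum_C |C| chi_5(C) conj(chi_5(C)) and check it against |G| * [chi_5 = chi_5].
Sum = 20 = |G| = 20; so <chi_5, chi_5> = 1 (norm-1 confirms irreducibility).

Explanation: Compute term by term over conjugacy classes (|C| * chi_5(C) * conj(chi_5(C))):
  1*(2)*conj(2) + 1*(-2)*conj(-2) + 2*(1/2 + sqrt(5)/2)*conj(1/2 + sqrt(5)/2) + 2*(-1/2 + sqrt(5)/2)*conj(-1/2 + sqrt(5)/2) + 2*(1/2 - sqrt(5)/2)*conj(1/2 - sqrt(5)/2) + 2*(-sqrt(5)/2 - 1/2)*conj(-sqrt(5)/2 - 1/2) + 5*(0)*conj(0) + 5*(0)*conj(0)
  = (4) + (4) + (sqrt(5) + 3) + (3 - sqrt(5)) + (3 - sqrt(5)) + (sqrt(5) + 3) + (0) + (0)
  = 20.
Dividing by |G| = 20 gives 20/20 = 1, matching the row-orthogonality relation <chi_5, chi_5> = [chi_5 = chi_5].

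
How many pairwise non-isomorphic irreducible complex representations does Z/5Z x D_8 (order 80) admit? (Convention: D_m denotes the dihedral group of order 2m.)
35

Working: The number of irreducible complex representations of a finite group equals its number of conjugacy classes. For a direct product, #classes(G x H) = #classes(G) * #classes(H). Z/5Z has 5 classes (abelian), D_8 has 7 classes, so 5 * 7 = 35, so Z/5Z x D_8 (order 80) has exactly 35 irreducible complex representations.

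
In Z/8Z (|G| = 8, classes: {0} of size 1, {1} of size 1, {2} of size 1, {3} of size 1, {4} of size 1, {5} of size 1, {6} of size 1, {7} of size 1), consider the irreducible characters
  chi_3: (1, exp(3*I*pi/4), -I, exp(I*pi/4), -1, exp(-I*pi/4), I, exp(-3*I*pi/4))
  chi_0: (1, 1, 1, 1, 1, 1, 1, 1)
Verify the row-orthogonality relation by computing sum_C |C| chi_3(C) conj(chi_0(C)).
Sum = 0; so <chi_3, chi_0> = 0 (distinct irreducibles are orthogonal).

Justification: Compute term by term over conjugacy classes (|C| * chi_3(C) * conj(chi_0(C))):
  1*(1)*conj(1) + 1*(exp(3*I*pi/4))*conj(1) + 1*(-I)*conj(1) + 1*(exp(I*pi/4))*conj(1) + 1*(-1)*conj(1) + 1*(exp(-I*pi/4))*conj(1) + 1*(I)*conj(1) + 1*(exp(-3*I*pi/4))*conj(1)
  = (1) + (exp(3*I*pi/4)) + (-I) + (exp(I*pi/4)) + (-1) + (exp(-I*pi/4)) + (I) + (exp(-3*I*pi/4))
  = 0.
(Exp terms are combined using exp(i*s)*conj(exp(i*t)) = exp(i*(s-t)), and sums of them are collapsed using the identity that for every m > 1 the m distinct m-th roots of unity sum to 0, e.g. 1 + exp(2*I*pi/3) + exp(-2*I*pi/3) = 0.)
Dividing by |G| = 8 gives 0/8 = 0, matching the row-orthogonality relation <chi_3, chi_0> = [chi_3 = chi_0].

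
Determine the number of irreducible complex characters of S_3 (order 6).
3

Why: The number of irreducible complex representations of a finite group equals its number of conjugacy classes. Conjugacy classes in S_3 correspond to cycle types, i.e. partitions of 3; there are p(3) = 3 of them, so S_3 (order 6) has exactly 3 irreducible complex representations.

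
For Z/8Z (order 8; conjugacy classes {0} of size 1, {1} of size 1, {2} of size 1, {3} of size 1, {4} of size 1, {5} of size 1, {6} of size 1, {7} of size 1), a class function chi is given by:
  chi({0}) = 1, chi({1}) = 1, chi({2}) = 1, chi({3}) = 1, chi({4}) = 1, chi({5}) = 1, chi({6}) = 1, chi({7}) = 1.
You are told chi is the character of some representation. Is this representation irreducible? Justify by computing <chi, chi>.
Irreducible: <chi, chi> = 1.

<chi, chi> = (1/|G|) sum_C |C| * |chi(C)|^2 = (1/8)[1*|1|^2 + 1*|1|^2 + 1*|1|^2 + 1*|1|^2 + 1*|1|^2 + 1*|1|^2 + 1*|1|^2 + 1*|1|^2]
  = (1/8)[(1) + (1) + (1) + (1) + (1) + (1) + (1) + (1)] = 8/8 = 1.
(Exp terms are combined using exp(i*s)*conj(exp(i*t)) = exp(i*(s-t)), and sums of them are collapsed using the identity that for every m > 1 the m distinct m-th roots of unity sum to 0, e.g. 1 + exp(2*I*pi/3) + exp(-2*I*pi/3) = 0.)
A character is irreducible iff <chi, chi> = 1, so this representation is irreducible.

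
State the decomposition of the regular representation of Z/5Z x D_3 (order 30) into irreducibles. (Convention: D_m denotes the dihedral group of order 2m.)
Each irreducible V_i of dimension d_i appears with multiplicity d_i, i.e. rho_reg = (direct sum over all irreducibles V_i) d_i V_i. The irreducible dimensions for Z/5Z x D_3 are 1, 1, 1, 1, 1, 1, 1, 1, 1, 1, 2, 2, 2, 2, 2: 10 irreducibles of dimension 1, each with multiplicity 1; 5 irreducibles of dimension 2, each with multiplicity 2. Total dimension 10*1*1 + 5*2*2 = 30 = |G|.

Details: General theorem: in the regular representation of a finite group G, each irreducible appears with multiplicity equal to its dimension. Check: dim(rho_reg) = sum d_i^2 = 1 + 1 + 1 + 1 + 1 + 1 + 1 + 1 + 1 + 1 + 4 + 4 + 4 + 4 + 4 = 30 = |G|.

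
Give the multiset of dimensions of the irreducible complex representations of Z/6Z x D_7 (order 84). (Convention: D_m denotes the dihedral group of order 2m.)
Dimensions: 1, 1, 1, 1, 1, 1, 1, 1, 1, 1, 1, 1, 2, 2, 2, 2, 2, 2, 2, 2, 2, 2, 2, 2, 2, 2, 2, 2, 2, 2

Working: There are 30 irreducibles (= number of conjugacy classes). Their dimensions d_i satisfy sum d_i^2 = |G| = 84: 1 + 1 + 1 + 1 + 1 + 1 + 1 + 1 + 1 + 1 + 1 + 1 + 4 + 4 + 4 + 4 + 4 + 4 + 4 + 4 + 4 + 4 + 4 + 4 + 4 + 4 + 4 + 4 + 4 + 4 = 84. (For the product with Z/6Z: each of the 6 1-dim characters of Z/6Z tensors with each irrep of D_7, giving 6 copies of each D_7-dimension.)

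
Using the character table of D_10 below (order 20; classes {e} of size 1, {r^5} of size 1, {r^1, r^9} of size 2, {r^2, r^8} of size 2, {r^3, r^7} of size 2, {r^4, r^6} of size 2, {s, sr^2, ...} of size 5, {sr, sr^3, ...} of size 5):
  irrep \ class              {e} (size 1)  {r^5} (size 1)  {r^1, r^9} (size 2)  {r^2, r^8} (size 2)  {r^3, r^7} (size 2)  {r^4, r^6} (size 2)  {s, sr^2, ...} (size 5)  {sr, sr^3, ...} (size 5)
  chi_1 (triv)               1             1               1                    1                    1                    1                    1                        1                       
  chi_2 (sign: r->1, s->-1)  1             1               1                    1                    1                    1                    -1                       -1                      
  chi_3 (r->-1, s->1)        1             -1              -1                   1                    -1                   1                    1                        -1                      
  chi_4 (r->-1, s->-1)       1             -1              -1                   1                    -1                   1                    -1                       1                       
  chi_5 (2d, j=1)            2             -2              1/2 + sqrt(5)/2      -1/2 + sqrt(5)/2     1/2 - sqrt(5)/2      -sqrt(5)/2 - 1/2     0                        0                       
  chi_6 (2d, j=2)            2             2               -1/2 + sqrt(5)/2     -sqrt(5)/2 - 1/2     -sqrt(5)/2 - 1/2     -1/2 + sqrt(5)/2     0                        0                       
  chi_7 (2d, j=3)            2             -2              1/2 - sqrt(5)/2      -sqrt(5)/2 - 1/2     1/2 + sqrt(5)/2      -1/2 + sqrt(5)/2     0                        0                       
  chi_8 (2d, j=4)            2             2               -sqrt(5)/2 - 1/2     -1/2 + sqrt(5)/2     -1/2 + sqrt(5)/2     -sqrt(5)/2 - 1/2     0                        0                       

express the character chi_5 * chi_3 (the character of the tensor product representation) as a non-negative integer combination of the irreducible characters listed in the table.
chi_5 tensor chi_3 = chi_8 (all other irreducibles have multiplicity 0).

Proof sketch: The character of a tensor product is the pointwise product (chi_5 * chi_3)(C) = chi_5(C) * chi_3(C):
  {e}: (2)*(1), {r^5}: (-2)*(-1), {r^1, r^9}: (1/2 + sqrt(5)/2)*(-1), {r^2, r^8}: (-1/2 + sqrt(5)/2)*(1), {r^3, r^7}: (1/2 - sqrt(5)/2)*(-1), {r^4, r^6}: (-sqrt(5)/2 - 1/2)*(1), {s, sr^2, ...}: (0)*(1), {sr, sr^3, ...}: (0)*(-1)
so (chi_5 * chi_3) takes values
  {e} -> 2, {r^5} -> 2, {r^1, r^9} -> -sqrt(5)/2 - 1/2, {r^2, r^8} -> -1/2 + sqrt(5)/2, {r^3, r^7} -> -1/2 + sqrt(5)/2, {r^4, r^6} -> -sqrt(5)/2 - 1/2, {s, sr^2, ...} -> 0, {sr, sr^3, ...} -> 0.
Now take the inner product of this character with each irreducible chi from the table, <chi_5*chi_3, chi> = (1/20) sum_C |C| (chi_5*chi_3)(C) conj(chi(C)):
  <chi_5*chi_3, chi_1> = (1/20)[1*(2)*conj(1) + 1*(2)*conj(1) + 2*(-sqrt(5)/2 - 1/2)*conj(1) + 2*(-1/2 + sqrt(5)/2)*conj(1) + 2*(-1/2 + sqrt(5)/2)*conj(1) + 2*(-sqrt(5)/2 - 1/2)*conj(1) + 5*(0)*conj(1) + 5*(0)*conj(1)]
      = (1/20)[(2) + (2) + (-sqrt(5) - 1) + (-1 + sqrt(5)) + (-1 + sqrt(5)) + (-sqrt(5) - 1) + (0) + (0)] = 0/20 = 0
  <chi_5*chi_3, chi_2> = (1/20)[1*(2)*conj(1) + 1*(2)*conj(1) + 2*(-sqrt(5)/2 - 1/2)*conj(1) + 2*(-1/2 + sqrt(5)/2)*conj(1) + 2*(-1/2 + sqrt(5)/2)*conj(1) + 2*(-sqrt(5)/2 - 1/2)*conj(1) + 5*(0)*conj(-1) + 5*(0)*conj(-1)]
      = (1/20)[(2) + (2) + (-sqrt(5) - 1) + (-1 + sqrt(5)) + (-1 + sqrt(5)) + (-sqrt(5) - 1) + (0) + (0)] = 0/20 = 0
  <chi_5*chi_3, chi_3> = (1/20)[1*(2)*conj(1) + 1*(2)*conj(-1) + 2*(-sqrt(5)/2 - 1/2)*conj(-1) + 2*(-1/2 + sqrt(5)/2)*conj(1) + 2*(-1/2 + sqrt(5)/2)*conj(-1) + 2*(-sqrt(5)/2 - 1/2)*conj(1) + 5*(0)*conj(1) + 5*(0)*conj(-1)]
      = (1/20)[(2) + (-2) + (1 + sqrt(5)) + (-1 + sqrt(5)) + (1 - sqrt(5)) + (-sqrt(5) - 1) + (0) + (0)] = 0/20 = 0
  <chi_5*chi_3, chi_4> = (1/20)[1*(2)*conj(1) + 1*(2)*conj(-1) + 2*(-sqrt(5)/2 - 1/2)*conj(-1) + 2*(-1/2 + sqrt(5)/2)*conj(1) + 2*(-1/2 + sqrt(5)/2)*conj(-1) + 2*(-sqrt(5)/2 - 1/2)*conj(1) + 5*(0)*conj(-1) + 5*(0)*conj(1)]
      = (1/20)[(2) + (-2) + (1 + sqrt(5)) + (-1 + sqrt(5)) + (1 - sqrt(5)) + (-sqrt(5) - 1) + (0) + (0)] = 0/20 = 0
  <chi_5*chi_3, chi_5> = (1/20)[1*(2)*conj(2) + 1*(2)*conj(-2) + 2*(-sqrt(5)/2 - 1/2)*conj(1/2 + sqrt(5)/2) + 2*(-1/2 + sqrt(5)/2)*conj(-1/2 + sqrt(5)/2) + 2*(-1/2 + sqrt(5)/2)*conj(1/2 - sqrt(5)/2) + 2*(-sqrt(5)/2 - 1/2)*conj(-sqrt(5)/2 - 1/2) + 5*(0)*conj(0) + 5*(0)*conj(0)]
      = (1/20)[(4) + (-4) + (-3 - sqrt(5)) + (3 - sqrt(5)) + (-3 + sqrt(5)) + (sqrt(5) + 3) + (0) + (0)] = 0/20 = 0
  <chi_5*chi_3, chi_6> = (1/20)[1*(2)*conj(2) + 1*(2)*conj(2) + 2*(-sqrt(5)/2 - 1/2)*conj(-1/2 + sqrt(5)/2) + 2*(-1/2 + sqrt(5)/2)*conj(-sqrt(5)/2 - 1/2) + 2*(-1/2 + sqrt(5)/2)*conj(-sqrt(5)/2 - 1/2) + 2*(-sqrt(5)/2 - 1/2)*conj(-1/2 + sqrt(5)/2) + 5*(0)*conj(0) + 5*(0)*conj(0)]
      = (1/20)[(4) + (4) + (-2) + (-2) + (-2) + (-2) + (0) + (0)] = 0/20 = 0
  <chi_5*chi_3, chi_7> = (1/20)[1*(2)*conj(2) + 1*(2)*conj(-2) + 2*(-sqrt(5)/2 - 1/2)*conj(1/2 - sqrt(5)/2) + 2*(-1/2 + sqrt(5)/2)*conj(-sqrt(5)/2 - 1/2) + 2*(-1/2 + sqrt(5)/2)*conj(1/2 + sqrt(5)/2) + 2*(-sqrt(5)/2 - 1/2)*conj(-1/2 + sqrt(5)/2) + 5*(0)*conj(0) + 5*(0)*conj(0)]
      = (1/20)[(4) + (-4) + (2) + (-2) + (2) + (-2) + (0) + (0)] = 0/20 = 0
  <chi_5*chi_3, chi_8> = (1/20)[1*(2)*conj(2) + 1*(2)*conj(2) + 2*(-sqrt(5)/2 - 1/2)*conj(-sqrt(5)/2 - 1/2) + 2*(-1/2 + sqrt(5)/2)*conj(-1/2 + sqrt(5)/2) + 2*(-1/2 + sqrt(5)/2)*conj(-1/2 + sqrt(5)/2) + 2*(-sqrt(5)/2 - 1/2)*conj(-sqrt(5)/2 - 1/2) + 5*(0)*conj(0) + 5*(0)*conj(0)]
      = (1/20)[(4) + (4) + (sqrt(5) + 3) + (3 - sqrt(5)) + (3 - sqrt(5)) + (sqrt(5) + 3) + (0) + (0)] = 20/20 = 1
Hence the multiplicities are chi_8: 1. Dimension check: dim(chi_5)*dim(chi_3) = 2*1 = 2 and sum (mult * dim) = 1*2 = 2.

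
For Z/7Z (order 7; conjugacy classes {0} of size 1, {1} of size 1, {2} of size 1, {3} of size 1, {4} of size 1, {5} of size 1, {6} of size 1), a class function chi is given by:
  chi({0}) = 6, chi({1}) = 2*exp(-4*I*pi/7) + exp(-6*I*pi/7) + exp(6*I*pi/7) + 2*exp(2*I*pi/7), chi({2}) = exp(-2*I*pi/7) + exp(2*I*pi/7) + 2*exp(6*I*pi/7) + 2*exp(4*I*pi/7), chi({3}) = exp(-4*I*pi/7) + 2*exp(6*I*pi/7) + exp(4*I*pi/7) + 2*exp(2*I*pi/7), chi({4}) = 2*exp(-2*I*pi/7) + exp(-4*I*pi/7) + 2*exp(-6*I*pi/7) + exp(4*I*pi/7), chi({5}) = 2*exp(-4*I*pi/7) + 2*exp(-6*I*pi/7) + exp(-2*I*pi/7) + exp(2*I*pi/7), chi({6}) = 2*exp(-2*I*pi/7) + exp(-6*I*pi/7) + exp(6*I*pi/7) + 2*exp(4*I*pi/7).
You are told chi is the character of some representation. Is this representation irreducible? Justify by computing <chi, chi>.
Not irreducible (reducible): <chi, chi> = 10 > 1.

Why: <chi, chi> = (1/|G|) sum_C |C| * |chi(C)|^2 = (1/7)[1*|6|^2 + 1*|2*exp(-4*I*pi/7) + exp(-6*I*pi/7) + exp(6*I*pi/7) + 2*exp(2*I*pi/7)|^2 + 1*|exp(-2*I*pi/7) + exp(2*I*pi/7) + 2*exp(6*I*pi/7) + 2*exp(4*I*pi/7)|^2 + 1*|exp(-4*I*pi/7) + 2*exp(6*I*pi/7) + exp(4*I*pi/7) + 2*exp(2*I*pi/7)|^2 + 1*|2*exp(-2*I*pi/7) + exp(-4*I*pi/7) + 2*exp(-6*I*pi/7) + exp(4*I*pi/7)|^2 + 1*|2*exp(-4*I*pi/7) + 2*exp(-6*I*pi/7) + exp(-2*I*pi/7) + exp(2*I*pi/7)|^2 + 1*|2*exp(-2*I*pi/7) + exp(-6*I*pi/7) + exp(6*I*pi/7) + 2*exp(4*I*pi/7)|^2]
  = (1/7)[(36) + (10 + 4*exp(-4*I*pi/7) + 6*exp(-6*I*pi/7) + 3*exp(-2*I*pi/7) + 3*exp(2*I*pi/7) + 6*exp(6*I*pi/7) + 4*exp(4*I*pi/7)) + (10 + 6*exp(-2*I*pi/7) + 3*exp(-4*I*pi/7) + 4*exp(-6*I*pi/7) + 4*exp(6*I*pi/7) + 3*exp(4*I*pi/7) + 6*exp(2*I*pi/7)) + (10 + 6*exp(-4*I*pi/7) + 4*exp(-2*I*pi/7) + 3*exp(-6*I*pi/7) + 3*exp(6*I*pi/7) + 4*exp(2*I*pi/7) + 6*exp(4*I*pi/7)) + (10 + 6*exp(-4*I*pi/7) + 4*exp(-2*I*pi/7) + 3*exp(-6*I*pi/7) + 3*exp(6*I*pi/7) + 4*exp(2*I*pi/7) + 6*exp(4*I*pi/7)) + (10 + 6*exp(-2*I*pi/7) + 3*exp(-4*I*pi/7) + 4*exp(-6*I*pi/7) + 4*exp(6*I*pi/7) + 3*exp(4*I*pi/7) + 6*exp(2*I*pi/7)) + (10 + 4*exp(-4*I*pi/7) + 6*exp(-6*I*pi/7) + 3*exp(-2*I*pi/7) + 3*exp(2*I*pi/7) + 6*exp(6*I*pi/7) + 4*exp(4*I*pi/7))] = 70/7 = 10.
(Exp terms are combined using exp(i*s)*conj(exp(i*t)) = exp(i*(s-t)), and sums of them are collapsed using the identity that for every m > 1 the m distinct m-th roots of unity sum to 0, e.g. 1 + exp(2*I*pi/3) + exp(-2*I*pi/3) = 0.)
A character is irreducible iff <chi, chi> = 1, so this representation is reducible.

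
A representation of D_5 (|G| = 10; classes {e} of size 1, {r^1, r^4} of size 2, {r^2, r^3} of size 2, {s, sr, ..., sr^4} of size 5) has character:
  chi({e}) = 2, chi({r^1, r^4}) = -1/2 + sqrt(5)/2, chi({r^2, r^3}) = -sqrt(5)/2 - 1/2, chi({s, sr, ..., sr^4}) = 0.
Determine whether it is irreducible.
Irreducible: <chi, chi> = 1.

Working: <chi, chi> = (1/|G|) sum_C |C| * |chi(C)|^2 = (1/10)[1*|2|^2 + 2*|-1/2 + sqrt(5)/2|^2 + 2*|-sqrt(5)/2 - 1/2|^2 + 5*|0|^2]
  = (1/10)[(4) + (3 - sqrt(5)) + (sqrt(5) + 3) + (0)] = 10/10 = 1.
A character is irreducible iff <chi, chi> = 1, so this representation is irreducible.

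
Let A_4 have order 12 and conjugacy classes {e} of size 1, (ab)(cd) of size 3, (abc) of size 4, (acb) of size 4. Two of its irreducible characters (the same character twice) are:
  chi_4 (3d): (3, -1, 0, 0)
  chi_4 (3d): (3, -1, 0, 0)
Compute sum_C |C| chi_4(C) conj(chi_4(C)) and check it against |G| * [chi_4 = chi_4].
Sum = 12 = |G| = 12; so <chi_4, chi_4> = 1 (norm-1 confirms irreducibility).

Working: Compute term by term over conjugacy classes (|C| * chi_4(C) * conj(chi_4(C))):
  1*(3)*conj(3) + 3*(-1)*conj(-1) + 4*(0)*conj(0) + 4*(0)*conj(0)
  = (9) + (3) + (0) + (0)
  = 12.
(Exp terms are combined using exp(i*s)*conj(exp(i*t)) = exp(i*(s-t)), and sums of them are collapsed using the identity that for every m > 1 the m distinct m-th roots of unity sum to 0, e.g. 1 + exp(2*I*pi/3) + exp(-2*I*pi/3) = 0.)
Dividing by |G| = 12 gives 12/12 = 1, matching the row-orthogonality relation <chi_4, chi_4> = [chi_4 = chi_4].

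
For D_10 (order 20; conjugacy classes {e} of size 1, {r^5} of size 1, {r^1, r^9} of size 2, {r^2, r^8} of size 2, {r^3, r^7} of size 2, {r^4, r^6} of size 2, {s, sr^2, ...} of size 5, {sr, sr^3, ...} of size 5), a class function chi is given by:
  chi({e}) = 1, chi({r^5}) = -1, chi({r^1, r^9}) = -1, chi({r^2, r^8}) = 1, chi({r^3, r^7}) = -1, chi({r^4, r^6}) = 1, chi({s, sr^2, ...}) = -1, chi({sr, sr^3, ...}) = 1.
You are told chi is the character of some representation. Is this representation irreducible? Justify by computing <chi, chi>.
Irreducible: <chi, chi> = 1.

Argument: <chi, chi> = (1/|G|) sum_C |C| * |chi(C)|^2 = (1/20)[1*|1|^2 + 1*|-1|^2 + 2*|-1|^2 + 2*|1|^2 + 2*|-1|^2 + 2*|1|^2 + 5*|-1|^2 + 5*|1|^2]
  = (1/20)[(1) + (1) + (2) + (2) + (2) + (2) + (5) + (5)] = 20/20 = 1.
A character is irreducible iff <chi, chi> = 1, so this representation is irreducible.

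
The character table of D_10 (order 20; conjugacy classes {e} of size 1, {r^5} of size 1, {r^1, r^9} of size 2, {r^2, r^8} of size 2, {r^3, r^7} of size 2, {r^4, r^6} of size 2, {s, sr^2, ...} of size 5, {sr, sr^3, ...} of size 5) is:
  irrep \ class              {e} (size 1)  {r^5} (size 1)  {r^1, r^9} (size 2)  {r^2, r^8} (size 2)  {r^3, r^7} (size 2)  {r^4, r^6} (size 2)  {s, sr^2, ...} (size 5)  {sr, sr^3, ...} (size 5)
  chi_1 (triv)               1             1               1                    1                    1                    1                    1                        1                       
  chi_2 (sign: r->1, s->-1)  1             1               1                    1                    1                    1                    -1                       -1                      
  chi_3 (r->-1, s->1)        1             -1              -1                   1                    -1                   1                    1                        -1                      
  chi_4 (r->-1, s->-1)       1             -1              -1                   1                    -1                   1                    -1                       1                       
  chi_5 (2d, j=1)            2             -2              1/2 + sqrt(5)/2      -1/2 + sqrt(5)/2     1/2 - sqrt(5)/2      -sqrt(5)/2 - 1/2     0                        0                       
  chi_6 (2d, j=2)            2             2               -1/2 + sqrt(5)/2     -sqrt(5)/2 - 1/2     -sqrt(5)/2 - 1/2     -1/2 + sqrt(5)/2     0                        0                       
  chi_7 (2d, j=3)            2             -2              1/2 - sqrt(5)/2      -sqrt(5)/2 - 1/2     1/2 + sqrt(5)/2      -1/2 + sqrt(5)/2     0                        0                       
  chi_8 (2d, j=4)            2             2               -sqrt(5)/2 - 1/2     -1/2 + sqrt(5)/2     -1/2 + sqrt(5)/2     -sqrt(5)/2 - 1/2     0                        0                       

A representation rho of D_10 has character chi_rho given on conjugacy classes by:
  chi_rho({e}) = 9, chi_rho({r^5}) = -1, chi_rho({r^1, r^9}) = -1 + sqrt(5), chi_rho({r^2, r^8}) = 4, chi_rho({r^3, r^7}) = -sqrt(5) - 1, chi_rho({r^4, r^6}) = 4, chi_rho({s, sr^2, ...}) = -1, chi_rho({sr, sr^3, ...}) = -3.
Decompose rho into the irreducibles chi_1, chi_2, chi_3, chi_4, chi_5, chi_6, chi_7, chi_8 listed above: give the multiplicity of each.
Multiplicities: chi_1: 0, chi_2: 2, chi_3: 2, chi_4: 1, chi_5: 1, chi_6: 1, chi_7: 0, chi_8: 0.

Argument: Use <chi_rho, chi> = (1/|G|) sum_C |C| * chi_rho(C) * conj(chi(C)) with |G| = 20 for each irreducible chi in the table:
  <chi_rho, chi_1> = (1/20)[1*(9)*conj(1) + 1*(-1)*conj(1) + 2*(-1 + sqrt(5))*conj(1) + 2*(4)*conj(1) + 2*(-sqrt(5) - 1)*conj(1) + 2*(4)*conj(1) + 5*(-1)*conj(1) + 5*(-3)*conj(1)]
      = (1/20)[(9) + (-1) + (-2 + 2*sqrt(5)) + (8) + (-2*sqrt(5) - 2) + (8) + (-5) + (-15)] = 0/20 = 0
  <chi_rho, chi_2> = (1/20)[1*(9)*conj(1) + 1*(-1)*conj(1) + 2*(-1 + sqrt(5))*conj(1) + 2*(4)*conj(1) + 2*(-sqrt(5) - 1)*conj(1) + 2*(4)*conj(1) + 5*(-1)*conj(-1) + 5*(-3)*conj(-1)]
      = (1/20)[(9) + (-1) + (-2 + 2*sqrt(5)) + (8) + (-2*sqrt(5) - 2) + (8) + (5) + (15)] = 40/20 = 2
  <chi_rho, chi_3> = (1/20)[1*(9)*conj(1) + 1*(-1)*conj(-1) + 2*(-1 + sqrt(5))*conj(-1) + 2*(4)*conj(1) + 2*(-sqrt(5) - 1)*conj(-1) + 2*(4)*conj(1) + 5*(-1)*conj(1) + 5*(-3)*conj(-1)]
      = (1/20)[(9) + (1) + (2 - 2*sqrt(5)) + (8) + (2 + 2*sqrt(5)) + (8) + (-5) + (15)] = 40/20 = 2
  <chi_rho, chi_4> = (1/20)[1*(9)*conj(1) + 1*(-1)*conj(-1) + 2*(-1 + sqrt(5))*conj(-1) + 2*(4)*conj(1) + 2*(-sqrt(5) - 1)*conj(-1) + 2*(4)*conj(1) + 5*(-1)*conj(-1) + 5*(-3)*conj(1)]
      = (1/20)[(9) + (1) + (2 - 2*sqrt(5)) + (8) + (2 + 2*sqrt(5)) + (8) + (5) + (-15)] = 20/20 = 1
  <chi_rho, chi_5> = (1/20)[1*(9)*conj(2) + 1*(-1)*conj(-2) + 2*(-1 + sqrt(5))*conj(1/2 + sqrt(5)/2) + 2*(4)*conj(-1/2 + sqrt(5)/2) + 2*(-sqrt(5) - 1)*conj(1/2 - sqrt(5)/2) + 2*(4)*conj(-sqrt(5)/2 - 1/2) + 5*(-1)*conj(0) + 5*(-3)*conj(0)]
      = (1/20)[(18) + (2) + (4) + (-4 + 4*sqrt(5)) + (4) + (-4*sqrt(5) - 4) + (0) + (0)] = 20/20 = 1
  <chi_rho, chi_6> = (1/20)[1*(9)*conj(2) + 1*(-1)*conj(2) + 2*(-1 + sqrt(5))*conj(-1/2 + sqrt(5)/2) + 2*(4)*conj(-sqrt(5)/2 - 1/2) + 2*(-sqrt(5) - 1)*conj(-sqrt(5)/2 - 1/2) + 2*(4)*conj(-1/2 + sqrt(5)/2) + 5*(-1)*conj(0) + 5*(-3)*conj(0)]
      = (1/20)[(18) + (-2) + (6 - 2*sqrt(5)) + (-4*sqrt(5) - 4) + (2*sqrt(5) + 6) + (-4 + 4*sqrt(5)) + (0) + (0)] = 20/20 = 1
  <chi_rho, chi_7> = (1/20)[1*(9)*conj(2) + 1*(-1)*conj(-2) + 2*(-1 + sqrt(5))*conj(1/2 - sqrt(5)/2) + 2*(4)*conj(-sqrt(5)/2 - 1/2) + 2*(-sqrt(5) - 1)*conj(1/2 + sqrt(5)/2) + 2*(4)*conj(-1/2 + sqrt(5)/2) + 5*(-1)*conj(0) + 5*(-3)*conj(0)]
      = (1/20)[(18) + (2) + (-6 + 2*sqrt(5)) + (-4*sqrt(5) - 4) + (-6 - 2*sqrt(5)) + (-4 + 4*sqrt(5)) + (0) + (0)] = 0/20 = 0
  <chi_rho, chi_8> = (1/20)[1*(9)*conj(2) + 1*(-1)*conj(2) + 2*(-1 + sqrt(5))*conj(-sqrt(5)/2 - 1/2) + 2*(4)*conj(-1/2 + sqrt(5)/2) + 2*(-sqrt(5) - 1)*conj(-1/2 + sqrt(5)/2) + 2*(4)*conj(-sqrt(5)/2 - 1/2) + 5*(-1)*conj(0) + 5*(-3)*conj(0)]
      = (1/20)[(18) + (-2) + (-4) + (-4 + 4*sqrt(5)) + (-4) + (-4*sqrt(5) - 4) + (0) + (0)] = 0/20 = 0
Dimension check: dim(rho) = sum (mult * dim) = 0*1 + 2*1 + 2*1 + 1*1 + 1*2 + 1*2 + 0*2 + 0*2 = 9 = chi_rho(e) = 9.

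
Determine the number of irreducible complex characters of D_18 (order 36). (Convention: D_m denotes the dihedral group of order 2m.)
12

Why: The number of irreducible complex representations of a finite group equals its number of conjugacy classes. D_18 has 12 conjugacy classes (n/2 + 3 for n even), so D_18 (order 36) has exactly 12 irreducible complex representations.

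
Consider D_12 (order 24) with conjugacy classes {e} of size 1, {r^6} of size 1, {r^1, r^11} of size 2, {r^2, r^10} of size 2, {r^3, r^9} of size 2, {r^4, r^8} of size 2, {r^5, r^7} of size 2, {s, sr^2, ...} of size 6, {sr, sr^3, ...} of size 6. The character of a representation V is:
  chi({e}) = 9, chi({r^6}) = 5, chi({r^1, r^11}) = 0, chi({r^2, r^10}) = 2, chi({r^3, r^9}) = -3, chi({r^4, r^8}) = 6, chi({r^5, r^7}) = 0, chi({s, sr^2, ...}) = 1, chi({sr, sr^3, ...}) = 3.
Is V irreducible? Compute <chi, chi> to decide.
Not irreducible (reducible): <chi, chi> = 11 > 1.

Why: <chi, chi> = (1/|G|) sum_C |C| * |chi(C)|^2 = (1/24)[1*|9|^2 + 1*|5|^2 + 2*|0|^2 + 2*|2|^2 + 2*|-3|^2 + 2*|6|^2 + 2*|0|^2 + 6*|1|^2 + 6*|3|^2]
  = (1/24)[(81) + (25) + (0) + (8) + (18) + (72) + (0) + (6) + (54)] = 264/24 = 11.
A character is irreducible iff <chi, chi> = 1, so this representation is reducible.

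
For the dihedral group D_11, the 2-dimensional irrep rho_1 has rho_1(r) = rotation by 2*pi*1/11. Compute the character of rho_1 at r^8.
chi_{rho_1}(r^8) = 2*cos(2*pi*1*8/11) = -2*cos(5*pi/11)

Why: rho_1(r^8) is rotation by angle 2*pi*1*8/11, whose trace is 2*cos(2*pi*1*8/11) = -2*cos(5*pi/11).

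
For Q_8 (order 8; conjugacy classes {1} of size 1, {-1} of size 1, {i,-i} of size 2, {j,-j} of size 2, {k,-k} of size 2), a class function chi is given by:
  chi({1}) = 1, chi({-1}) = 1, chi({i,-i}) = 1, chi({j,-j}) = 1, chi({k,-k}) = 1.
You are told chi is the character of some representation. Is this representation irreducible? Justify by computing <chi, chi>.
Irreducible: <chi, chi> = 1.

Reasoning: <chi, chi> = (1/|G|) sum_C |C| * |chi(C)|^2 = (1/8)[1*|1|^2 + 1*|1|^2 + 2*|1|^2 + 2*|1|^2 + 2*|1|^2]
  = (1/8)[(1) + (1) + (2) + (2) + (2)] = 8/8 = 1.
A character is irreducible iff <chi, chi> = 1, so this representation is irreducible.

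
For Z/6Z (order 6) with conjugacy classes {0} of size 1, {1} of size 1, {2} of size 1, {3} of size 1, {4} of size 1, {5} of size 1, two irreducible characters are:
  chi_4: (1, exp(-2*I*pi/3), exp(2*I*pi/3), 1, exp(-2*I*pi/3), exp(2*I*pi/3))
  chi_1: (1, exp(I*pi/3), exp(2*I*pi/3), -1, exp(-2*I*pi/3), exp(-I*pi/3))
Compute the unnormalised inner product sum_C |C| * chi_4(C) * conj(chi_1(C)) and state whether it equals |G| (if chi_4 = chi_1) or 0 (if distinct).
Sum = 0; so <chi_4, chi_1> = 0 (distinct irreducibles are orthogonal).

Justification: Compute term by term over conjugacy classes (|C| * chi_4(C) * conj(chi_1(C))):
  1*(1)*conj(1) + 1*(exp(-2*I*pi/3))*conj(exp(I*pi/3)) + 1*(exp(2*I*pi/3))*conj(exp(2*I*pi/3)) + 1*(1)*conj(-1) + 1*(exp(-2*I*pi/3))*conj(exp(-2*I*pi/3)) + 1*(exp(2*I*pi/3))*conj(exp(-I*pi/3))
  = (1) + (-1) + (1) + (-1) + (1) + (-1)
  = 0.
(Exp terms are combined using exp(i*s)*conj(exp(i*t)) = exp(i*(s-t)), and sums of them are collapsed using the identity that for every m > 1 the m distinct m-th roots of unity sum to 0, e.g. 1 + exp(2*I*pi/3) + exp(-2*I*pi/3) = 0.)
Dividing by |G| = 6 gives 0/6 = 0, matching the row-orthogonality relation <chi_4, chi_1> = [chi_4 = chi_1].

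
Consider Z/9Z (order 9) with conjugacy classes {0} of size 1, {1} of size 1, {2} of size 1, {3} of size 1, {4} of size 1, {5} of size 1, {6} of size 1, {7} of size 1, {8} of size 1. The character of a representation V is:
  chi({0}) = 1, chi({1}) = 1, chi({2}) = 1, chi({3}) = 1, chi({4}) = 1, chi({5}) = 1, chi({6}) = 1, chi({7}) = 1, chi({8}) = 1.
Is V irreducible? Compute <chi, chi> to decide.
Irreducible: <chi, chi> = 1.

Reasoning: <chi, chi> = (1/|G|) sum_C |C| * |chi(C)|^2 = (1/9)[1*|1|^2 + 1*|1|^2 + 1*|1|^2 + 1*|1|^2 + 1*|1|^2 + 1*|1|^2 + 1*|1|^2 + 1*|1|^2 + 1*|1|^2]
  = (1/9)[(1) + (1) + (1) + (1) + (1) + (1) + (1) + (1) + (1)] = 9/9 = 1.
(Exp terms are combined using exp(i*s)*conj(exp(i*t)) = exp(i*(s-t)), and sums of them are collapsed using the identity that for every m > 1 the m distinct m-th roots of unity sum to 0, e.g. 1 + exp(2*I*pi/3) + exp(-2*I*pi/3) = 0.)
A character is irreducible iff <chi, chi> = 1, so this representation is irreducible.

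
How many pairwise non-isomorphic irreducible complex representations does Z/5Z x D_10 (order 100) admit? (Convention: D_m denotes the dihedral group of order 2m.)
40

Justification: The number of irreducible complex representations of a finite group equals its number of conjugacy classes. For a direct product, #classes(G x H) = #classes(G) * #classes(H). Z/5Z has 5 classes (abelian), D_10 has 8 classes, so 5 * 8 = 40, so Z/5Z x D_10 (order 100) has exactly 40 irreducible complex representations.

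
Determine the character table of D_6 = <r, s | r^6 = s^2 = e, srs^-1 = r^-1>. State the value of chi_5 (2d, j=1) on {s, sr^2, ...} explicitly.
Conjugacy classes: {e} of size 1, {r^3} of size 1, {r^1, r^5} of size 2, {r^2, r^4} of size 2, {s, sr^2, ...} of size 3, {sr, sr^3, ...} of size 3.
Character table:
  irrep \ class              {e} (size 1)  {r^3} (size 1)  {r^1, r^5} (size 2)  {r^2, r^4} (size 2)  {s, sr^2, ...} (size 3)  {sr, sr^3, ...} (size 3)
  chi_1 (triv)               1             1               1                    1                    1                        1                       
  chi_2 (sign: r->1, s->-1)  1             1               1                    1                    -1                       -1                      
  chi_3 (r->-1, s->1)        1             -1              -1                   1                    1                        -1                      
  chi_4 (r->-1, s->-1)       1             -1              -1                   1                    -1                       1                       
  chi_5 (2d, j=1)            2             -2              1                    -1                   0                        0                       
  chi_6 (2d, j=2)            2             2               -1                   -1                   0                        0                       

Spot check: chi_5 (2d, j=1) on {s, sr^2, ...} = 0.

Solution. D_6 has order 2*6 = 12 with 6 conjugacy classes, hence 6 irreducibles. Sum of squared dims 1 + 1 + 1 + 1 + 4 + 4 = 12 = |G|. Linear characters come from the abelianisation; the 2-dimensional irreps have character r^k -> 2*cos(2*pi*j*k/6), reflections -> 0.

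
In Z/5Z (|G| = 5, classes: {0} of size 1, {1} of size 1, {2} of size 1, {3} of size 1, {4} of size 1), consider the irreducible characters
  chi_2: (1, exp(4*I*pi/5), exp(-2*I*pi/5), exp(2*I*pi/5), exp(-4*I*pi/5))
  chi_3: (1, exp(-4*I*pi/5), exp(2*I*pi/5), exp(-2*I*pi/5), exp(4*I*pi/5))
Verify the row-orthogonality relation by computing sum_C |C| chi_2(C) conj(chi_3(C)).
Sum = 0; so <chi_2, chi_3> = 0 (distinct irreducibles are orthogonal).

Compute term by term over conjugacy classes (|C| * chi_2(C) * conj(chi_3(C))):
  1*(1)*conj(1) + 1*(exp(4*I*pi/5))*conj(exp(-4*I*pi/5)) + 1*(exp(-2*I*pi/5))*conj(exp(2*I*pi/5)) + 1*(exp(2*I*pi/5))*conj(exp(-2*I*pi/5)) + 1*(exp(-4*I*pi/5))*conj(exp(4*I*pi/5))
  = (1) + (exp(-2*I*pi/5)) + (exp(-4*I*pi/5)) + (exp(4*I*pi/5)) + (exp(2*I*pi/5))
  = 0.
(Exp terms are combined using exp(i*s)*conj(exp(i*t)) = exp(i*(s-t)), and sums of them are collapsed using the identity that for every m > 1 the m distinct m-th roots of unity sum to 0, e.g. 1 + exp(2*I*pi/3) + exp(-2*I*pi/3) = 0.)
Dividing by |G| = 5 gives 0/5 = 0, matching the row-orthogonality relation <chi_2, chi_3> = [chi_2 = chi_3].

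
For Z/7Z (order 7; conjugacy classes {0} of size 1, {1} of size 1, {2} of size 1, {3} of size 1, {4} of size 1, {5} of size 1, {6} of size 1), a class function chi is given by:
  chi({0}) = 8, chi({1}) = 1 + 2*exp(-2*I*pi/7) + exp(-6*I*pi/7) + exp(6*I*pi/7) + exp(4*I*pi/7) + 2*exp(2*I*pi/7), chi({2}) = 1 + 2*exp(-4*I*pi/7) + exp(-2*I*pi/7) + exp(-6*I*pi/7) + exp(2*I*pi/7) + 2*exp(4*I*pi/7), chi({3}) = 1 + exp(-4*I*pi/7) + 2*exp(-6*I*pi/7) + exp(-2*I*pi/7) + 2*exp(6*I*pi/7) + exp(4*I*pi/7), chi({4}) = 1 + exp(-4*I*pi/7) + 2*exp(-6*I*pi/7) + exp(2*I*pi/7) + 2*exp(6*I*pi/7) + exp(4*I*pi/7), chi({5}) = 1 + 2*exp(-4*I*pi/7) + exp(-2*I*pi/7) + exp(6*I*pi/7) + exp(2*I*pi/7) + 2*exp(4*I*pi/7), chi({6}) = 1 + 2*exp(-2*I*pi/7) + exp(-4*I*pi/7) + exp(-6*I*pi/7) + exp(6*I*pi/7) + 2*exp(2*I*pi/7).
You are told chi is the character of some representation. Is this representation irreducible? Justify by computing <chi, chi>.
Not irreducible (reducible): <chi, chi> = 12 > 1.

Why: <chi, chi> = (1/|G|) sum_C |C| * |chi(C)|^2 = (1/7)[1*|8|^2 + 1*|1 + 2*exp(-2*I*pi/7) + exp(-6*I*pi/7) + exp(6*I*pi/7) + exp(4*I*pi/7) + 2*exp(2*I*pi/7)|^2 + 1*|1 + 2*exp(-4*I*pi/7) + exp(-2*I*pi/7) + exp(-6*I*pi/7) + exp(2*I*pi/7) + 2*exp(4*I*pi/7)|^2 + 1*|1 + exp(-4*I*pi/7) + 2*exp(-6*I*pi/7) + exp(-2*I*pi/7) + 2*exp(6*I*pi/7) + exp(4*I*pi/7)|^2 + 1*|1 + exp(-4*I*pi/7) + 2*exp(-6*I*pi/7) + exp(2*I*pi/7) + 2*exp(6*I*pi/7) + exp(4*I*pi/7)|^2 + 1*|1 + 2*exp(-4*I*pi/7) + exp(-2*I*pi/7) + exp(6*I*pi/7) + exp(2*I*pi/7) + 2*exp(4*I*pi/7)|^2 + 1*|1 + 2*exp(-2*I*pi/7) + exp(-4*I*pi/7) + exp(-6*I*pi/7) + exp(6*I*pi/7) + 2*exp(2*I*pi/7)|^2]
  = (1/7)[(64) + (12 + 10*exp(-4*I*pi/7) + 8*exp(-2*I*pi/7) + 8*exp(-6*I*pi/7) + 8*exp(6*I*pi/7) + 8*exp(2*I*pi/7) + 10*exp(4*I*pi/7)) + (12 + 8*exp(-4*I*pi/7) + 8*exp(-2*I*pi/7) + 10*exp(-6*I*pi/7) + 10*exp(6*I*pi/7) + 8*exp(2*I*pi/7) + 8*exp(4*I*pi/7)) + (12 + 10*exp(-2*I*pi/7) + 8*exp(-4*I*pi/7) + 8*exp(-6*I*pi/7) + 8*exp(6*I*pi/7) + 8*exp(4*I*pi/7) + 10*exp(2*I*pi/7)) + (12 + 10*exp(-2*I*pi/7) + 8*exp(-4*I*pi/7) + 8*exp(-6*I*pi/7) + 8*exp(6*I*pi/7) + 8*exp(4*I*pi/7) + 10*exp(2*I*pi/7)) + (12 + 8*exp(-4*I*pi/7) + 8*exp(-2*I*pi/7) + 10*exp(-6*I*pi/7) + 10*exp(6*I*pi/7) + 8*exp(2*I*pi/7) + 8*exp(4*I*pi/7)) + (12 + 10*exp(-4*I*pi/7) + 8*exp(-2*I*pi/7) + 8*exp(-6*I*pi/7) + 8*exp(6*I*pi/7) + 8*exp(2*I*pi/7) + 10*exp(4*I*pi/7))] = 84/7 = 12.
(Exp terms are combined using exp(i*s)*conj(exp(i*t)) = exp(i*(s-t)), and sums of them are collapsed using the identity that for every m > 1 the m distinct m-th roots of unity sum to 0, e.g. 1 + exp(2*I*pi/3) + exp(-2*I*pi/3) = 0.)
A character is irreducible iff <chi, chi> = 1, so this representation is reducible.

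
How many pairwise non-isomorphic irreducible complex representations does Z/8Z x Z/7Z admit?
56

The number of irreducible complex representations of a finite group equals its number of conjugacy classes. Z/8Z x Z/7Z is abelian of order 56, so every element is its own conjugacy class: 56 classes, so Z/8Z x Z/7Z (order 56) has exactly 56 irreducible complex representations.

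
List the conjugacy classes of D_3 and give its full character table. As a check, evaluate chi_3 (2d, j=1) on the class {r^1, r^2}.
Conjugacy classes: {e} of size 1, {r^1, r^2} of size 2, {s, sr, ..., sr^2} of size 3.
Character table:
  irrep \ class              {e} (size 1)  {r^1, r^2} (size 2)  {s, sr, ..., sr^2} (size 3)
  chi_1 (triv)               1             1                    1                          
  chi_2 (sign: r->1, s->-1)  1             1                    -1                         
  chi_3 (2d, j=1)            2             -1                   0                          

Spot check: chi_3 (2d, j=1) on {r^1, r^2} = -1.

Argument: D_3 has order 2*3 = 6 with 3 conjugacy classes, hence 3 irreducibles. Sum of squared dims 1 + 1 + 4 = 6 = |G|. Linear characters come from the abelianisation; the 2-dimensional irreps have character r^k -> 2*cos(2*pi*j*k/3), reflections -> 0.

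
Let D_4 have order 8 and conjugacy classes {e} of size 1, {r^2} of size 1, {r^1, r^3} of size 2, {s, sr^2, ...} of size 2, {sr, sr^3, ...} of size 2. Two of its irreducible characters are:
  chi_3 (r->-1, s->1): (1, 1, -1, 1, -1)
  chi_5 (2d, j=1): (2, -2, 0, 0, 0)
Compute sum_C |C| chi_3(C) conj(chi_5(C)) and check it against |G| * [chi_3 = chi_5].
Sum = 0; so <chi_3, chi_5> = 0 (distinct irreducibles are orthogonal).

Proof sketch: Compute term by term over conjugacy classes (|C| * chi_3(C) * conj(chi_5(C))):
  1*(1)*conj(2) + 1*(1)*conj(-2) + 2*(-1)*conj(0) + 2*(1)*conj(0) + 2*(-1)*conj(0)
  = (2) + (-2) + (0) + (0) + (0)
  = 0.
Dividing by |G| = 8 gives 0/8 = 0, matching the row-orthogonality relation <chi_3, chi_5> = [chi_3 = chi_5].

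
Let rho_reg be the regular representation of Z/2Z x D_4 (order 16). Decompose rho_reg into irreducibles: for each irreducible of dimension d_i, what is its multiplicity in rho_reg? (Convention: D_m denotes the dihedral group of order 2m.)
Each irreducible V_i of dimension d_i appears with multiplicity d_i, i.e. rho_reg = (direct sum over all irreducibles V_i) d_i V_i. The irreducible dimensions for Z/2Z x D_4 are 1, 1, 1, 1, 1, 1, 1, 1, 2, 2: 8 irreducibles of dimension 1, each with multiplicity 1; 2 irreducibles of dimension 2, each with multiplicity 2. Total dimension 8*1*1 + 2*2*2 = 16 = |G|.

Explanation: General theorem: in the regular representation of a finite group G, each irreducible appears with multiplicity equal to its dimension. Check: dim(rho_reg) = sum d_i^2 = 1 + 1 + 1 + 1 + 1 + 1 + 1 + 1 + 4 + 4 = 16 = |G|.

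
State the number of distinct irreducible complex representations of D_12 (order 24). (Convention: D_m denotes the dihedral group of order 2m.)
9

Derivation: The number of irreducible complex representations of a finite group equals its number of conjugacy classes. D_12 has 9 conjugacy classes (n/2 + 3 for n even), so D_12 (order 24) has exactly 9 irreducible complex representations.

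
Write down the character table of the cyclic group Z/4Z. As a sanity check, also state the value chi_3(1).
Character table of Z/4Z (irreps indexed chi_0,...,chi_3 with chi_k(m) = zeta_4^(k*m), zeta_4 = exp(2*pi*i/4)):
  irrep \ class  {0} (size 1)  {1} (size 1)  {2} (size 1)  {3} (size 1)
  chi_0          1             1             1             1           
  chi_1          1             I             -1            -I          
  chi_2          1             -1            1             -1          
  chi_3          1             -I            -1            I           

Spot check: chi_3(1) = zeta_4^(3*1) = zeta_4^3 = -I.

Why: Z/4Z is abelian, so all 4 irreducible complex representations are 1-dimensional. They are given by chi_k(m) = zeta_4^(k*m) for k = 0,...,3. Row orthogonality: sum_m chi_k(m) conj(chi_l(m)) = 4 * [k = l].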